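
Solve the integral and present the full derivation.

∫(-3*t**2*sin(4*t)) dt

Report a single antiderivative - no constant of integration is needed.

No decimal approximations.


Step 1. Integrate ∫(-3*t**2*sin(4*t)) dt by parts with u = t**2, dv = (-3*sin(4*t)) dt, so v = 3*cos(4*t)/4: now 3*t**2*cos(4*t)/4 + ∫(-3*t*cos(4*t)/2) dt.
Step 2. Integrate ∫(-3*t*cos(4*t)/2) dt by parts with u = t, dv = (-3*cos(4*t)/2) dt, so v = -3*sin(4*t)/8: now 3*t**2*cos(4*t)/4 - 3*t*sin(4*t)/8 + ∫(3*sin(4*t)/8) dt.
Step 3. Evaluate the standard form: now 3*t**2*cos(4*t)/4 - 3*t*sin(4*t)/8 - 3*cos(4*t)/32.
Answer: 3*t**2*cos(4*t)/4 - 3*t*sin(4*t)/8 - 3*cos(4*t)/32.


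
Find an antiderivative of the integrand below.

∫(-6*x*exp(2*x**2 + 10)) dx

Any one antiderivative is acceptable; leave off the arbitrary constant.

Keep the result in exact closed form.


Answer: -3*exp(2*x**2 + 10)/2.


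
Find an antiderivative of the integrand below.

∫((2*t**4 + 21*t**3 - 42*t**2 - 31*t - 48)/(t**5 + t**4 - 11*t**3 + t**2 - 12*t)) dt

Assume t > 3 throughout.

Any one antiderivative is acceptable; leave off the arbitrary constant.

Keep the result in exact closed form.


Answer: 4*log(t) + log(t - 3) - 3*log(t + 4) + 4*atan(t).


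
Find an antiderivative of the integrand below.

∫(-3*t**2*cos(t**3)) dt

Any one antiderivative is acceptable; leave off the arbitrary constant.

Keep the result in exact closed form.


Answer: -sin(t**3).


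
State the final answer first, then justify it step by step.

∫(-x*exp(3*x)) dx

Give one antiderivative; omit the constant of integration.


The answer is -x*exp(3*x)/3 + exp(3*x)/9.
Step 1. Integrate ∫(-x*exp(3*x)) dx by parts with u = x, dv = (-exp(3*x)) dx, so v = -exp(3*x)/3: now -x*exp(3*x)/3 + ∫(exp(3*x)/3) dx.
Step 2. Evaluate the standard form: now -x*exp(3*x)/3 + exp(3*x)/9.
Answer: -x*exp(3*x)/3 + exp(3*x)/9.


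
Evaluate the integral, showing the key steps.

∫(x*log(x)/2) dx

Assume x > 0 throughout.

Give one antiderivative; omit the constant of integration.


Step 1. Integrate ∫(x*log(x)/2) dx by parts with u = log(x), dv = (x/2) dx, so v = x**2/4 [assuming x > 0]: now x**2*log(x)/4 + ∫(-x/4) dx.
Step 2. Evaluate the standard form: now x**2*log(x)/4 - x**2/8.
Answer: x**2*log(x)/4 - x**2/8.


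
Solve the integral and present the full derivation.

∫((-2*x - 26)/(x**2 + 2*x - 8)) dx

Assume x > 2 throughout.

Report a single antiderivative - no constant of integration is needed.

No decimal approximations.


Step 1. Decompose ∫((-2*x - 26)/(x**2 + 2*x - 8)) dx by partial fractions, (-2*x - 26)/(x**2 + 2*x - 8) = 3/(x + 4) - 5/(x - 2): now ∫(-5/(x - 2)) dx + ∫(3/(x + 4)) dx.
Step 2. Evaluate the standard form [assuming x > -4]: now 3*log(x + 4) + ∫(-5/(x - 2)) dx.
Step 3. Evaluate the standard form [assuming x > 2]: now -5*log(x - 2) + 3*log(x + 4).
Answer: -5*log(x - 2) + 3*log(x + 4).


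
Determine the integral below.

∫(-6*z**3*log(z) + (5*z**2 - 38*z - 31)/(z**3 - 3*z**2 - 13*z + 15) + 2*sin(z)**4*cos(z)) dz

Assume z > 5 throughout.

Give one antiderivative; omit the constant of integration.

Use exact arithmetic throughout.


Answer: -3*z**4*log(z)/2 + 3*z**4/8 - 3*log(z - 5) + 4*log(z - 1) + 4*log(z + 3) + 2*sin(z)**5/5.


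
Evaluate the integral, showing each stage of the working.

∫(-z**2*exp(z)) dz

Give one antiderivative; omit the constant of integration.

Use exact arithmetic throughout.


Step 1. Integrate ∫(-z**2*exp(z)) dz by parts with u = z**2, dv = (-exp(z)) dz, so v = -exp(z): now -z**2*exp(z) + ∫(2*z*exp(z)) dz.
Step 2. Integrate ∫(2*z*exp(z)) dz by parts with u = z, dv = (2*exp(z)) dz, so v = 2*exp(z): now -z**2*exp(z) + 2*z*exp(z) + ∫(-2*exp(z)) dz.
Step 3. Evaluate the standard form: now -z**2*exp(z) + 2*z*exp(z) - 2*exp(z).
Answer: -z**2*exp(z) + 2*z*exp(z) - 2*exp(z).


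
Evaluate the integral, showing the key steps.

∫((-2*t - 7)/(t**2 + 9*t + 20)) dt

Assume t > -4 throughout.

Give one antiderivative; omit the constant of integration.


Step 1. Decompose ∫((-2*t - 7)/(t**2 + 9*t + 20)) dt by partial fractions, (-2*t - 7)/(t**2 + 9*t + 20) = -3/(t + 5) + 1/(t + 4): now ∫(1/(t + 4)) dt + ∫(-3/(t + 5)) dt.
Step 2. Evaluate the standard form [assuming t > -5]: now -3*log(t + 5) + ∫(1/(t + 4)) dt.
Step 3. Evaluate the standard form [assuming t > -4]: now log(t + 4) - 3*log(t + 5).
Answer: log(t + 4) - 3*log(t + 5).


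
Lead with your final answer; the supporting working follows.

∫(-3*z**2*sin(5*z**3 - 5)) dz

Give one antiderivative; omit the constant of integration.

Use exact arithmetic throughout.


The answer is cos(5*z**3 - 5)/5.
Step 1. Substitute u = z**3 - 1, turning ∫(-3*z**2*sin(5*z**3 - 5)) dz into ∫(-sin(5*u)) du: now ∫(-sin(5*u)) du.
Step 2. Evaluate the standard form: now cos(5*u)/5.
Step 3. Substitute back u = z**3 - 1: now cos(5*z**3 - 5)/5.
Answer: cos(5*z**3 - 5)/5.


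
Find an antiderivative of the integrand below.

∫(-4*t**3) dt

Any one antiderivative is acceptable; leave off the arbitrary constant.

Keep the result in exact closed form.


Answer: -t**4.


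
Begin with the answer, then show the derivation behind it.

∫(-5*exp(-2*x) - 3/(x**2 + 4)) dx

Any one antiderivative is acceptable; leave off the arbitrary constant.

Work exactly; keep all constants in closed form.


The answer is -3*atan(x/2)/2 + 5*exp(-2*x)/2.
Step 1. Rewrite: now ∫(-3/(x**2 + 4)) dx + ∫(-5*exp(-2*x)) dx.
Step 2. Evaluate the standard form: now ∫(-3/(x**2 + 4)) dx + 5*exp(-2*x)/2.
Step 3. Evaluate the standard form: now -3*atan(x/2)/2 + 5*exp(-2*x)/2.
Answer: -3*atan(x/2)/2 + 5*exp(-2*x)/2.


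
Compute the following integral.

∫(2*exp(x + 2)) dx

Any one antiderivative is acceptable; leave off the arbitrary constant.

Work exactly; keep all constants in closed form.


Answer: 2*exp(x + 2).


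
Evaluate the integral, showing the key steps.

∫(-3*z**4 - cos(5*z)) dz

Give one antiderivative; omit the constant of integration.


Step 1. Rewrite: now ∫(-3*z**4) dz + ∫(-cos(5*z)) dz.
Step 2. Evaluate the standard form: now -sin(5*z)/5 + ∫(-3*z**4) dz.
Step 3. Evaluate the standard form: now -3*z**5/5 - sin(5*z)/5.
Answer: -3*z**5/5 - sin(5*z)/5.


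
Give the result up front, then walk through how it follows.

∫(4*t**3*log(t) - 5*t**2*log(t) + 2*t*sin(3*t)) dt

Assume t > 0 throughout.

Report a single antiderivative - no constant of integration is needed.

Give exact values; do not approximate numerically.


The answer is t**4*log(t) - t**4/4 - 5*t**3*log(t)/3 + 5*t**3/9 - 2*t*cos(3*t)/3 + 2*sin(3*t)/9.
Step 1. Rewrite: now ∫(2*t*sin(3*t)) dt + ∫(-5*t**2*log(t)) dt + ∫(4*t**3*log(t)) dt.
Step 2. Integrate ∫(2*t*sin(3*t)) dt by parts with u = t, dv = (2*sin(3*t)) dt, so v = -2*cos(3*t)/3: now -2*t*cos(3*t)/3 + ∫(-5*t**2*log(t)) dt + ∫(4*t**3*log(t)) dt + ∫(2*cos(3*t)/3) dt.
Step 3. Evaluate the standard form: now -2*t*cos(3*t)/3 + 2*sin(3*t)/9 + ∫(-5*t**2*log(t)) dt + ∫(4*t**3*log(t)) dt.
Step 4. Integrate ∫(-5*t**2*log(t)) dt by parts with u = log(t), dv = (-5*t**2) dt, so v = -5*t**3/3 [assuming t > 0]: now -5*t**3*log(t)/3 - 2*t*cos(3*t)/3 + 2*sin(3*t)/9 + ∫(5*t**2/3) dt + ∫(4*t**3*log(t)) dt.
Step 5. Evaluate the standard form: now -5*t**3*log(t)/3 + 5*t**3/9 - 2*t*cos(3*t)/3 + 2*sin(3*t)/9 + ∫(4*t**3*log(t)) dt.
Step 6. Integrate ∫(4*t**3*log(t)) dt by parts with u = log(t), dv = (4*t**3) dt, so v = t**4 [assuming t > 0]: now t**4*log(t) - 5*t**3*log(t)/3 + 5*t**3/9 - 2*t*cos(3*t)/3 + 2*sin(3*t)/9 + ∫(-t**3) dt.
Step 7. Evaluate the standard form: now t**4*log(t) - t**4/4 - 5*t**3*log(t)/3 + 5*t**3/9 - 2*t*cos(3*t)/3 + 2*sin(3*t)/9.
Answer: t**4*log(t) - t**4/4 - 5*t**3*log(t)/3 + 5*t**3/9 - 2*t*cos(3*t)/3 + 2*sin(3*t)/9.


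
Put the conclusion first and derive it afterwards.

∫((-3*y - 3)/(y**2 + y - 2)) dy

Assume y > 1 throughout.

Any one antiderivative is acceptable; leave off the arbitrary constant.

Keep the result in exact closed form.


The answer is -2*log(y - 1) - log(y + 2).
Step 1. Decompose ∫((-3*y - 3)/(y**2 + y - 2)) dy by partial fractions, (-3*y - 3)/(y**2 + y - 2) = -1/(y + 2) - 2/(y - 1): now ∫(-2/(y - 1)) dy + ∫(-1/(y + 2)) dy.
Step 2. Evaluate the standard form [assuming y > 1]: now -2*log(y - 1) + ∫(-1/(y + 2)) dy.
Step 3. Evaluate the standard form [assuming y > -2]: now -2*log(y - 1) - log(y + 2).
Answer: -2*log(y - 1) - log(y + 2).


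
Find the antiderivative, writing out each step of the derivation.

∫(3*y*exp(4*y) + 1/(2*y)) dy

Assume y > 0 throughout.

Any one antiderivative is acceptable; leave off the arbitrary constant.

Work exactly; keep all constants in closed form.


Step 1. Rewrite: now ∫(1/(2*y)) dy + ∫(3*y*exp(4*y)) dy.
Step 2. Evaluate the standard form [assuming y > 0]: now log(y)/2 + ∫(3*y*exp(4*y)) dy.
Step 3. Integrate ∫(3*y*exp(4*y)) dy by parts with u = y, dv = (3*exp(4*y)) dy, so v = 3*exp(4*y)/4: now 3*y*exp(4*y)/4 + log(y)/2 + ∫(-3*exp(4*y)/4) dy.
Step 4. Evaluate the standard form: now 3*y*exp(4*y)/4 - 3*exp(4*y)/16 + log(y)/2.
Answer: 3*y*exp(4*y)/4 - 3*exp(4*y)/16 + log(y)/2.


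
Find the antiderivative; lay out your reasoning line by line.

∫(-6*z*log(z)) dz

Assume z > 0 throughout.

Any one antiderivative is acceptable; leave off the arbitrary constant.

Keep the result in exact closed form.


Step 1. Integrate ∫(-6*z*log(z)) dz by parts with u = log(z), dv = (-6*z) dz, so v = -3*z**2 [assuming z > 0]: now -3*z**2*log(z) + ∫(3*z) dz.
Step 2. Evaluate the standard form: now -3*z**2*log(z) + 3*z**2/2.
Answer: -3*z**2*log(z) + 3*z**2/2.


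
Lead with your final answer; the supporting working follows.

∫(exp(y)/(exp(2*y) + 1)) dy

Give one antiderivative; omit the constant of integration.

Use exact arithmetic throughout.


The answer is atan(exp(y)).
Step 1. Substitute u = exp(y), turning ∫(exp(y)/(exp(2*y) + 1)) dy into ∫(1/(u**2 + 1)) du: now ∫(1/(u**2 + 1)) du.
Step 2. Evaluate the standard form: now atan(u).
Step 3. Substitute back u = exp(y): now atan(exp(y)).
Answer: atan(exp(y)).


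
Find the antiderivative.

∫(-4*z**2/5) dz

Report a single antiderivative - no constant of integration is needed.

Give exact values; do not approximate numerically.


Answer: -4*z**3/15.


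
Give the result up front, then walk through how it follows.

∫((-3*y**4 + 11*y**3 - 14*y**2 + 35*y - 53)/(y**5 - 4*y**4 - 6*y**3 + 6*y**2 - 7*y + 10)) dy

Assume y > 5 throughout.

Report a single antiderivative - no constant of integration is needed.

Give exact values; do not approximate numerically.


The answer is -log(y - 5) + log(y - 1) - 3*log(y + 2) - 3*atan(y).
Step 1. Decompose ∫((-3*y**4 + 11*y**3 - 14*y**2 + 35*y - 53)/(y**5 - 4*y**4 - 6*y**3 + 6*y**2 - 7*y + 10)) dy by partial fractions, (-3*y**4 + 11*y**3 - 14*y**2 + 35*y - 53)/(y**5 - 4*y**4 - 6*y**3 + 6*y**2 - 7*y + 10) = -3/(y**2 + 1) - 3/(y + 2) + 1/(y - 1) - 1/(y - 5): now ∫(-1/(y - 5)) dy + ∫(1/(y - 1)) dy + ∫(-3/(y + 2)) dy + ∫(-3/(y**2 + 1)) dy.
Step 2. Evaluate the standard form [assuming y > 1]: now log(y - 1) + ∫(-1/(y - 5)) dy + ∫(-3/(y + 2)) dy + ∫(-3/(y**2 + 1)) dy.
Step 3. Evaluate the standard form [assuming y > -2]: now log(y - 1) - 3*log(y + 2) + ∫(-1/(y - 5)) dy + ∫(-3/(y**2 + 1)) dy.
Step 4. Evaluate the standard form [assuming y > 5]: now -log(y - 5) + log(y - 1) - 3*log(y + 2) + ∫(-3/(y**2 + 1)) dy.
Step 5. Evaluate the standard form: now -log(y - 5) + log(y - 1) - 3*log(y + 2) - 3*atan(y).
Answer: -log(y - 5) + log(y - 1) - 3*log(y + 2) - 3*atan(y).


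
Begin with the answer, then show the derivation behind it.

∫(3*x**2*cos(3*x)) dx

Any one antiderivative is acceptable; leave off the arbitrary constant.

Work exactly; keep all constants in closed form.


The answer is x**2*sin(3*x) + 2*x*cos(3*x)/3 - 2*sin(3*x)/9.
Step 1. Integrate ∫(3*x**2*cos(3*x)) dx by parts with u = x**2, dv = (3*cos(3*x)) dx, so v = sin(3*x): now x**2*sin(3*x) + ∫(-2*x*sin(3*x)) dx.
Step 2. Integrate ∫(-2*x*sin(3*x)) dx by parts with u = x, dv = (-2*sin(3*x)) dx, so v = 2*cos(3*x)/3: now x**2*sin(3*x) + 2*x*cos(3*x)/3 + ∫(-2*cos(3*x)/3) dx.
Step 3. Evaluate the standard form: now x**2*sin(3*x) + 2*x*cos(3*x)/3 - 2*sin(3*x)/9.
Answer: x**2*sin(3*x) + 2*x*cos(3*x)/3 - 2*sin(3*x)/9.


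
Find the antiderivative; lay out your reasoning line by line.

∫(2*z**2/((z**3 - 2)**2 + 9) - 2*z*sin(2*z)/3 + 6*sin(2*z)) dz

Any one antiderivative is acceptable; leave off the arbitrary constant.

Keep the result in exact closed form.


Step 1. Rewrite: now ∫(-2*z*sin(2*z)/3) dz + ∫(2*z**2/((z**3 - 2)**2 + 9)) dz + ∫(6*sin(2*z)) dz.
Step 2. Substitute u = z**3 - 2, turning ∫(2*z**2/((z**3 - 2)**2 + 9)) dz into ∫(2/(3*(u**2 + 9))) du: now ∫(-2*z*sin(2*z)/3) dz + ∫(2/(3*(u**2 + 9))) du + ∫(6*sin(2*z)) dz.
Step 3. Evaluate the standard form: now 2*atan(u/3)/9 + ∫(-2*z*sin(2*z)/3) dz + ∫(6*sin(2*z)) dz.
Step 4. Substitute back u = z**3 - 2: now 2*atan(z**3/3 - 2/3)/9 + ∫(-2*z*sin(2*z)/3) dz + ∫(6*sin(2*z)) dz.
Step 5. Integrate ∫(-2*z*sin(2*z)/3) dz by parts with u = z, dv = (-2*sin(2*z)/3) dz, so v = cos(2*z)/3: now z*cos(2*z)/3 + 2*atan(z**3/3 - 2/3)/9 + ∫(6*sin(2*z)) dz + ∫(-cos(2*z)/3) dz.
Step 6. Evaluate the standard form: now z*cos(2*z)/3 - sin(2*z)/6 + 2*atan(z**3/3 - 2/3)/9 + ∫(6*sin(2*z)) dz.
Step 7. Evaluate the standard form: now z*cos(2*z)/3 - sin(2*z)/6 - 3*cos(2*z) + 2*atan(z**3/3 - 2/3)/9.
Answer: z*cos(2*z)/3 - sin(2*z)/6 - 3*cos(2*z) + 2*atan(z**3/3 - 2/3)/9.


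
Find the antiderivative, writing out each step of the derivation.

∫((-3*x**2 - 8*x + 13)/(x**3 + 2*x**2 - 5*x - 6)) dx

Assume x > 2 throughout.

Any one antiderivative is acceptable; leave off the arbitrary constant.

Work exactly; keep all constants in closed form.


Step 1. Decompose ∫((-3*x**2 - 8*x + 13)/(x**3 + 2*x**2 - 5*x - 6)) dx by partial fractions, (-3*x**2 - 8*x + 13)/(x**3 + 2*x**2 - 5*x - 6) = 1/(x + 3) - 3/(x + 1) - 1/(x - 2): now ∫(-1/(x - 2)) dx + ∫(-3/(x + 1)) dx + ∫(1/(x + 3)) dx.
Step 2. Evaluate the standard form [assuming x > 2]: now -log(x - 2) + ∫(-3/(x + 1)) dx + ∫(1/(x + 3)) dx.
Step 3. Evaluate the standard form [assuming x > -1]: now -log(x - 2) - 3*log(x + 1) + ∫(1/(x + 3)) dx.
Step 4. Evaluate the standard form [assuming x > -3]: now -log(x - 2) - 3*log(x + 1) + log(x + 3).
Answer: -log(x - 2) - 3*log(x + 1) + log(x + 3).


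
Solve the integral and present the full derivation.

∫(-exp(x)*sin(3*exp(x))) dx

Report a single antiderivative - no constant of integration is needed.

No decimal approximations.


Step 1. Substitute u = exp(x), turning ∫(-exp(x)*sin(3*exp(x))) dx into ∫(-sin(3*u)) du: now ∫(-sin(3*u)) du.
Step 2. Evaluate the standard form: now cos(3*u)/3.
Step 3. Substitute back u = exp(x): now cos(3*exp(x))/3.
Answer: cos(3*exp(x))/3.


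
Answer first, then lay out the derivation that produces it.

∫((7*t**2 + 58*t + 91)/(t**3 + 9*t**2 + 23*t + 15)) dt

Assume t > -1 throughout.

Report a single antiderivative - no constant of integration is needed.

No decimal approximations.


The answer is 5*log(t + 1) + 5*log(t + 3) - 3*log(t + 5).
Step 1. Decompose ∫((7*t**2 + 58*t + 91)/(t**3 + 9*t**2 + 23*t + 15)) dt by partial fractions, (7*t**2 + 58*t + 91)/(t**3 + 9*t**2 + 23*t + 15) = -3/(t + 5) + 5/(t + 3) + 5/(t + 1): now ∫(5/(t + 1)) dt + ∫(5/(t + 3)) dt + ∫(-3/(t + 5)) dt.
Step 2. Evaluate the standard form [assuming t > -5]: now -3*log(t + 5) + ∫(5/(t + 1)) dt + ∫(5/(t + 3)) dt.
Step 3. Evaluate the standard form [assuming t > -3]: now 5*log(t + 3) - 3*log(t + 5) + ∫(5/(t + 1)) dt.
Step 4. Evaluate the standard form [assuming t > -1]: now 5*log(t + 1) + 5*log(t + 3) - 3*log(t + 5).
Answer: 5*log(t + 1) + 5*log(t + 3) - 3*log(t + 5).


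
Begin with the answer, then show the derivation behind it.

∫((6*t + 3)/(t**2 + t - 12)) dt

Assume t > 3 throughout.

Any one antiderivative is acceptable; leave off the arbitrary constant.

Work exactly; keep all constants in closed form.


The answer is 3*log(t - 3) + 3*log(t + 4).
Step 1. Decompose ∫((6*t + 3)/(t**2 + t - 12)) dt by partial fractions, (6*t + 3)/(t**2 + t - 12) = 3/(t + 4) + 3/(t - 3): now ∫(3/(t - 3)) dt + ∫(3/(t + 4)) dt.
Step 2. Evaluate the standard form [assuming t > -4]: now 3*log(t + 4) + ∫(3/(t - 3)) dt.
Step 3. Evaluate the standard form [assuming t > 3]: now 3*log(t - 3) + 3*log(t + 4).
Answer: 3*log(t - 3) + 3*log(t + 4).


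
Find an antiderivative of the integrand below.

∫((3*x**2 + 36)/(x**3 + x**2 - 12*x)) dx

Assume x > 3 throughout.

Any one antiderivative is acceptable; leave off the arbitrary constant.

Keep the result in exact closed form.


Answer: -3*log(x) + 3*log(x - 3) + 3*log(x + 4).


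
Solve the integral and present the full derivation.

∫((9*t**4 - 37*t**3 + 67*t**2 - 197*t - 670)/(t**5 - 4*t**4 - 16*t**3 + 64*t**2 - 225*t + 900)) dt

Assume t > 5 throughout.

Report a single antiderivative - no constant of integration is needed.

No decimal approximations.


Step 1. Decompose ∫((9*t**4 - 37*t**3 + 67*t**2 - 197*t - 670)/(t**5 - 4*t**4 - 16*t**3 + 64*t**2 - 225*t + 900)) dt by partial fractions, (9*t**4 - 37*t**3 + 67*t**2 - 197*t - 670)/(t**5 - 4*t**4 - 16*t**3 + 64*t**2 - 225*t + 900) = -4/(t**2 + 9) + 4/(t + 5) + 2/(t - 4) + 3/(t - 5): now ∫(3/(t - 5)) dt + ∫(2/(t - 4)) dt + ∫(4/(t + 5)) dt + ∫(-4/(t**2 + 9)) dt.
Step 2. Evaluate the standard form [assuming t > 4]: now 2*log(t - 4) + ∫(3/(t - 5)) dt + ∫(4/(t + 5)) dt + ∫(-4/(t**2 + 9)) dt.
Step 3. Evaluate the standard form [assuming t > 5]: now 3*log(t - 5) + 2*log(t - 4) + ∫(4/(t + 5)) dt + ∫(-4/(t**2 + 9)) dt.
Step 4. Evaluate the standard form [assuming t > -5]: now 3*log(t - 5) + 2*log(t - 4) + 4*log(t + 5) + ∫(-4/(t**2 + 9)) dt.
Step 5. Evaluate the standard form: now 3*log(t - 5) + 2*log(t - 4) + 4*log(t + 5) - 4*atan(t/3)/3.
Answer: 3*log(t - 5) + 2*log(t - 4) + 4*log(t + 5) - 4*atan(t/3)/3.


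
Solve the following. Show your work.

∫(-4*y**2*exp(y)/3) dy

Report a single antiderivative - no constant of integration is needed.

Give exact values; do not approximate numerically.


Step 1. Integrate ∫(-4*y**2*exp(y)/3) dy by parts with u = y**2, dv = (-4*exp(y)/3) dy, so v = -4*exp(y)/3: now -4*y**2*exp(y)/3 + ∫(8*y*exp(y)/3) dy.
Step 2. Integrate ∫(8*y*exp(y)/3) dy by parts with u = y, dv = (8*exp(y)/3) dy, so v = 8*exp(y)/3: now -4*y**2*exp(y)/3 + 8*y*exp(y)/3 + ∫(-8*exp(y)/3) dy.
Step 3. Evaluate the standard form: now -4*y**2*exp(y)/3 + 8*y*exp(y)/3 - 8*exp(y)/3.
Answer: -4*y**2*exp(y)/3 + 8*y*exp(y)/3 - 8*exp(y)/3.


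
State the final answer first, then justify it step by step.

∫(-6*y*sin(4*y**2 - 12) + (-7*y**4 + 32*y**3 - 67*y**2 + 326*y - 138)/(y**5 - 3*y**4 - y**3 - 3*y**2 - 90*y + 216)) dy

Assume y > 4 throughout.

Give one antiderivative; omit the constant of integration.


The answer is log(y - 4) - 3*log(y - 2) - 5*log(y + 3) + 3*cos(4*y**2 - 12)/4 - 2*atan(y/3)/3.
Step 1. Rewrite: now ∫(-6*y*sin(4*y**2 - 12)) dy + ∫((-7*y**4 + 32*y**3 - 67*y**2 + 326*y - 138)/(y**5 - 3*y**4 - y**3 - 3*y**2 - 90*y + 216)) dy.
Step 2. Substitute u = y**2 - 3, turning ∫(-6*y*sin(4*y**2 - 12)) dy into ∫(-3*sin(4*u)) du: now ∫((-7*y**4 + 32*y**3 - 67*y**2 + 326*y - 138)/(y**5 - 3*y**4 - y**3 - 3*y**2 - 90*y + 216)) dy + ∫(-3*sin(4*u)) du.
Step 3. Evaluate the standard form: now 3*cos(4*u)/4 + ∫((-7*y**4 + 32*y**3 - 67*y**2 + 326*y - 138)/(y**5 - 3*y**4 - y**3 - 3*y**2 - 90*y + 216)) dy.
Step 4. Substitute back u = y**2 - 3: now 3*cos(4*y**2 - 12)/4 + ∫((-7*y**4 + 32*y**3 - 67*y**2 + 326*y - 138)/(y**5 - 3*y**4 - y**3 - 3*y**2 - 90*y + 216)) dy.
Step 5. Decompose ∫((-7*y**4 + 32*y**3 - 67*y**2 + 326*y - 138)/(y**5 - 3*y**4 - y**3 - 3*y**2 - 90*y + 216)) dy by partial fractions, (-7*y**4 + 32*y**3 - 67*y**2 + 326*y - 138)/(y**5 - 3*y**4 - y**3 - 3*y**2 - 90*y + 216) = -2/(y**2 + 9) - 5/(y + 3) - 3/(y - 2) + 1/(y - 4): now 3*cos(4*y**2 - 12)/4 + ∫(1/(y - 4)) dy + ∫(-3/(y - 2)) dy + ∫(-5/(y + 3)) dy + ∫(-2/(y**2 + 9)) dy.
Step 6. Evaluate the standard form [assuming y > -3]: now -5*log(y + 3) + 3*cos(4*y**2 - 12)/4 + ∫(1/(y - 4)) dy + ∫(-3/(y - 2)) dy + ∫(-2/(y**2 + 9)) dy.
Step 7. Evaluate the standard form [assuming y > 2]: now -3*log(y - 2) - 5*log(y + 3) + 3*cos(4*y**2 - 12)/4 + ∫(1/(y - 4)) dy + ∫(-2/(y**2 + 9)) dy.
Step 8. Evaluate the standard form [assuming y > 4]: now log(y - 4) - 3*log(y - 2) - 5*log(y + 3) + 3*cos(4*y**2 - 12)/4 + ∫(-2/(y**2 + 9)) dy.
Step 9. Evaluate the standard form: now log(y - 4) - 3*log(y - 2) - 5*log(y + 3) + 3*cos(4*y**2 - 12)/4 - 2*atan(y/3)/3.
Answer: log(y - 4) - 3*log(y - 2) - 5*log(y + 3) + 3*cos(4*y**2 - 12)/4 - 2*atan(y/3)/3.


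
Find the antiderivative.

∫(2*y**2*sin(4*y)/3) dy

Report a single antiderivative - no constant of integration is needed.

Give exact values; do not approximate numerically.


Answer: -y**2*cos(4*y)/6 + y*sin(4*y)/12 + cos(4*y)/48.


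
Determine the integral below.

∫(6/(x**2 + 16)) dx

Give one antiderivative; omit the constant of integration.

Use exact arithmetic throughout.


Answer: 3*atan(x/4)/2.


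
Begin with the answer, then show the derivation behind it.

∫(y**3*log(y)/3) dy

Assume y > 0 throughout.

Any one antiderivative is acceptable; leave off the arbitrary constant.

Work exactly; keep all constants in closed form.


The answer is y**4*log(y)/12 - y**4/48.
Step 1. Integrate ∫(y**3*log(y)/3) dy by parts with u = log(y), dv = (y**3/3) dy, so v = y**4/12 [assuming y > 0]: now y**4*log(y)/12 + ∫(-y**3/12) dy.
Step 2. Evaluate the standard form: now y**4*log(y)/12 - y**4/48.
Answer: y**4*log(y)/12 - y**4/48.


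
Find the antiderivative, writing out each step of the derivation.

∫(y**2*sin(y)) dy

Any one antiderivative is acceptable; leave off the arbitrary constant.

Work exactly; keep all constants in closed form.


Step 1. Integrate ∫(y**2*sin(y)) dy by parts with u = y**2, dv = (sin(y)) dy, so v = -cos(y): now -y**2*cos(y) + ∫(2*y*cos(y)) dy.
Step 2. Integrate ∫(2*y*cos(y)) dy by parts with u = y, dv = (2*cos(y)) dy, so v = 2*sin(y): now -y**2*cos(y) + 2*y*sin(y) + ∫(-2*sin(y)) dy.
Step 3. Evaluate the standard form: now -y**2*cos(y) + 2*y*sin(y) + 2*cos(y).
Answer: -y**2*cos(y) + 2*y*sin(y) + 2*cos(y).


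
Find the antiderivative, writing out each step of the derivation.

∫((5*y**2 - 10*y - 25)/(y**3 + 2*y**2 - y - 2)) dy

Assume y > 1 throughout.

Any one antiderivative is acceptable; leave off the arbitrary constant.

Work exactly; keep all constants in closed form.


Step 1. Decompose ∫((5*y**2 - 10*y - 25)/(y**3 + 2*y**2 - y - 2)) dy by partial fractions, (5*y**2 - 10*y - 25)/(y**3 + 2*y**2 - y - 2) = 5/(y + 2) + 5/(y + 1) - 5/(y - 1): now ∫(-5/(y - 1)) dy + ∫(5/(y + 1)) dy + ∫(5/(y + 2)) dy.
Step 2. Evaluate the standard form [assuming y > 1]: now -5*log(y - 1) + ∫(5/(y + 1)) dy + ∫(5/(y + 2)) dy.
Step 3. Evaluate the standard form [assuming y > -1]: now -5*log(y - 1) + 5*log(y + 1) + ∫(5/(y + 2)) dy.
Step 4. Evaluate the standard form [assuming y > -2]: now -5*log(y - 1) + 5*log(y + 1) + 5*log(y + 2).
Answer: -5*log(y - 1) + 5*log(y + 1) + 5*log(y + 2).


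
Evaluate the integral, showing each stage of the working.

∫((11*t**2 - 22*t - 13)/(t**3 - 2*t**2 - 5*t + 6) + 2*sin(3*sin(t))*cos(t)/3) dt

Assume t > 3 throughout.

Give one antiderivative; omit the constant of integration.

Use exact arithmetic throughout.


Step 1. Rewrite: now ∫((11*t**2 - 22*t - 13)/(t**3 - 2*t**2 - 5*t + 6)) dt + ∫(2*sin(3*sin(t))*cos(t)/3) dt.
Step 2. Decompose ∫((11*t**2 - 22*t - 13)/(t**3 - 2*t**2 - 5*t + 6)) dt by partial fractions, (11*t**2 - 22*t - 13)/(t**3 - 2*t**2 - 5*t + 6) = 5/(t + 2) + 4/(t - 1) + 2/(t - 3): now ∫(2*sin(3*sin(t))*cos(t)/3) dt + ∫(2/(t - 3)) dt + ∫(4/(t - 1)) dt + ∫(5/(t + 2)) dt.
Step 3. Evaluate the standard form [assuming t > -2]: now 5*log(t + 2) + ∫(2*sin(3*sin(t))*cos(t)/3) dt + ∫(2/(t - 3)) dt + ∫(4/(t - 1)) dt.
Step 4. Evaluate the standard form [assuming t > 3]: now 2*log(t - 3) + 5*log(t + 2) + ∫(2*sin(3*sin(t))*cos(t)/3) dt + ∫(4/(t - 1)) dt.
Step 5. Evaluate the standard form [assuming t > 1]: now 2*log(t - 3) + 4*log(t - 1) + 5*log(t + 2) + ∫(2*sin(3*sin(t))*cos(t)/3) dt.
Step 6. Substitute u = sin(t), turning ∫(2*sin(3*sin(t))*cos(t)/3) dt into ∫(2*sin(3*u)/3) du: now 2*log(t - 3) + 4*log(t - 1) + 5*log(t + 2) + ∫(2*sin(3*u)/3) du.
Step 7. Evaluate the standard form: now 2*log(t - 3) + 4*log(t - 1) + 5*log(t + 2) - 2*cos(3*u)/9.
Step 8. Substitute back u = sin(t): now 2*log(t - 3) + 4*log(t - 1) + 5*log(t + 2) - 2*cos(3*sin(t))/9.
Answer: 2*log(t - 3) + 4*log(t - 1) + 5*log(t + 2) - 2*cos(3*sin(t))/9.


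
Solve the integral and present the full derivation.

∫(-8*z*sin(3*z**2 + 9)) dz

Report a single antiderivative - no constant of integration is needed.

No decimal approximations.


Step 1. Substitute u = z**2 + 3, turning ∫(-8*z*sin(3*z**2 + 9)) dz into ∫(-4*sin(3*u)) du: now ∫(-4*sin(3*u)) du.
Step 2. Evaluate the standard form: now 4*cos(3*u)/3.
Step 3. Substitute back u = z**2 + 3: now 4*cos(3*z**2 + 9)/3.
Answer: 4*cos(3*z**2 + 9)/3.


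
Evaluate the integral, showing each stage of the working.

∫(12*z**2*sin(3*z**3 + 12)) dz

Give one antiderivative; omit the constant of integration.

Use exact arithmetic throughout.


Step 1. Substitute u = z**3 + 4, turning ∫(12*z**2*sin(3*z**3 + 12)) dz into ∫(4*sin(3*u)) du: now ∫(4*sin(3*u)) du.
Step 2. Evaluate the standard form: now -4*cos(3*u)/3.
Step 3. Substitute back u = z**3 + 4: now -4*cos(3*z**3 + 12)/3.
Answer: -4*cos(3*z**3 + 12)/3.


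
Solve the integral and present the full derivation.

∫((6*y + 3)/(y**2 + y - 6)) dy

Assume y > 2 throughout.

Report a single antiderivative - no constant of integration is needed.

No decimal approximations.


Step 1. Decompose ∫((6*y + 3)/(y**2 + y - 6)) dy by partial fractions, (6*y + 3)/(y**2 + y - 6) = 3/(y + 3) + 3/(y - 2): now ∫(3/(y - 2)) dy + ∫(3/(y + 3)) dy.
Step 2. Evaluate the standard form [assuming y > -3]: now 3*log(y + 3) + ∫(3/(y - 2)) dy.
Step 3. Evaluate the standard form [assuming y > 2]: now 3*log(y - 2) + 3*log(y + 3).
Answer: 3*log(y - 2) + 3*log(y + 3).


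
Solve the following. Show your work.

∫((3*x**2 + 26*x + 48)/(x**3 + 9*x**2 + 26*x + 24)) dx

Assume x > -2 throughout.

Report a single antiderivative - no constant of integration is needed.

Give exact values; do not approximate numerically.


Step 1. Decompose ∫((3*x**2 + 26*x + 48)/(x**3 + 9*x**2 + 26*x + 24)) dx by partial fractions, (3*x**2 + 26*x + 48)/(x**3 + 9*x**2 + 26*x + 24) = -4/(x + 4) + 3/(x + 3) + 4/(x + 2): now ∫(4/(x + 2)) dx + ∫(3/(x + 3)) dx + ∫(-4/(x + 4)) dx.
Step 2. Evaluate the standard form [assuming x > -2]: now 4*log(x + 2) + ∫(3/(x + 3)) dx + ∫(-4/(x + 4)) dx.
Step 3. Evaluate the standard form [assuming x > -3]: now 4*log(x + 2) + 3*log(x + 3) + ∫(-4/(x + 4)) dx.
Step 4. Evaluate the standard form [assuming x > -4]: now 4*log(x + 2) + 3*log(x + 3) - 4*log(x + 4).
Answer: 4*log(x + 2) + 3*log(x + 3) - 4*log(x + 4).


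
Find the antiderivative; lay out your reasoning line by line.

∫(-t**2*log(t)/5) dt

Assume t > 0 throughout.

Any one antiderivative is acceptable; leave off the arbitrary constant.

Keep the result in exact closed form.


Step 1. Integrate ∫(-t**2*log(t)/5) dt by parts with u = log(t), dv = (-t**2/5) dt, so v = -t**3/15 [assuming t > 0]: now -t**3*log(t)/15 + ∫(t**2/15) dt.
Step 2. Evaluate the standard form: now -t**3*log(t)/15 + t**3/45.
Answer: -t**3*log(t)/15 + t**3/45.


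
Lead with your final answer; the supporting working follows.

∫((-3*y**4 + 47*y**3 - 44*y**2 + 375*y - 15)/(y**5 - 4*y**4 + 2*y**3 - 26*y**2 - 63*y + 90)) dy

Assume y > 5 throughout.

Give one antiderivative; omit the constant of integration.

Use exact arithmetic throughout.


The answer is 5*log(y - 5) - 3*log(y - 1) - 5*log(y + 2) + atan(y/3).
Step 1. Decompose ∫((-3*y**4 + 47*y**3 - 44*y**2 + 375*y - 15)/(y**5 - 4*y**4 + 2*y**3 - 26*y**2 - 63*y + 90)) dy by partial fractions, (-3*y**4 + 47*y**3 - 44*y**2 + 375*y - 15)/(y**5 - 4*y**4 + 2*y**3 - 26*y**2 - 63*y + 90) = 3/(y**2 + 9) - 5/(y + 2) - 3/(y - 1) + 5/(y - 5): now ∫(5/(y - 5)) dy + ∫(-3/(y - 1)) dy + ∫(-5/(y + 2)) dy + ∫(3/(y**2 + 9)) dy.
Step 2. Evaluate the standard form [assuming y > -2]: now -5*log(y + 2) + ∫(5/(y - 5)) dy + ∫(-3/(y - 1)) dy + ∫(3/(y**2 + 9)) dy.
Step 3. Evaluate the standard form [assuming y > 1]: now -3*log(y - 1) - 5*log(y + 2) + ∫(5/(y - 5)) dy + ∫(3/(y**2 + 9)) dy.
Step 4. Evaluate the standard form [assuming y > 5]: now 5*log(y - 5) - 3*log(y - 1) - 5*log(y + 2) + ∫(3/(y**2 + 9)) dy.
Step 5. Evaluate the standard form: now 5*log(y - 5) - 3*log(y - 1) - 5*log(y + 2) + atan(y/3).
Answer: 5*log(y - 5) - 3*log(y - 1) - 5*log(y + 2) + atan(y/3).


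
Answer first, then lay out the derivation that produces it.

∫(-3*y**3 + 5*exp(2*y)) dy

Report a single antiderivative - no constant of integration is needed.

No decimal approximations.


The answer is -3*y**4/4 + 5*exp(2*y)/2.
Step 1. Rewrite: now ∫(-3*y**3) dy + ∫(5*exp(2*y)) dy.
Step 2. Evaluate the standard form: now 5*exp(2*y)/2 + ∫(-3*y**3) dy.
Step 3. Evaluate the standard form: now -3*y**4/4 + 5*exp(2*y)/2.
Answer: -3*y**4/4 + 5*exp(2*y)/2.


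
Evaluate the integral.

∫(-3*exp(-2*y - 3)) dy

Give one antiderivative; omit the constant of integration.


Answer: 3*exp(-2*y - 3)/2.


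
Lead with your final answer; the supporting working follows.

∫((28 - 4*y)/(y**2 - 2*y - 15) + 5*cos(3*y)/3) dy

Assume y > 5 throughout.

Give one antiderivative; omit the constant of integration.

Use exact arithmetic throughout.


The answer is log(y - 5) - 5*log(y + 3) + 5*sin(3*y)/9.
Step 1. Rewrite: now ∫((28 - 4*y)/(y**2 - 2*y - 15)) dy + ∫(5*cos(3*y)/3) dy.
Step 2. Evaluate the standard form: now 5*sin(3*y)/9 + ∫((28 - 4*y)/(y**2 - 2*y - 15)) dy.
Step 3. Decompose ∫((28 - 4*y)/(y**2 - 2*y - 15)) dy by partial fractions, (28 - 4*y)/(y**2 - 2*y - 15) = -5/(y + 3) + 1/(y - 5): now 5*sin(3*y)/9 + ∫(1/(y - 5)) dy + ∫(-5/(y + 3)) dy.
Step 4. Evaluate the standard form [assuming y > -3]: now -5*log(y + 3) + 5*sin(3*y)/9 + ∫(1/(y - 5)) dy.
Step 5. Evaluate the standard form [assuming y > 5]: now log(y - 5) - 5*log(y + 3) + 5*sin(3*y)/9.
Answer: log(y - 5) - 5*log(y + 3) + 5*sin(3*y)/9.


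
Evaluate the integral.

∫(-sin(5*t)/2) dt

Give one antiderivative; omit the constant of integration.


Answer: cos(5*t)/10.


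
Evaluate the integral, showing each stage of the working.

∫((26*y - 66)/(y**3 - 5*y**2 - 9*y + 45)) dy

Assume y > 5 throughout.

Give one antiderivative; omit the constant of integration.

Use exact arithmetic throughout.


Step 1. Decompose ∫((26*y - 66)/(y**3 - 5*y**2 - 9*y + 45)) dy by partial fractions, (26*y - 66)/(y**3 - 5*y**2 - 9*y + 45) = -3/(y + 3) - 1/(y - 3) + 4/(y - 5): now ∫(4/(y - 5)) dy + ∫(-1/(y - 3)) dy + ∫(-3/(y + 3)) dy.
Step 2. Evaluate the standard form [assuming y > 3]: now -log(y - 3) + ∫(4/(y - 5)) dy + ∫(-3/(y + 3)) dy.
Step 3. Evaluate the standard form [assuming y > -3]: now -log(y - 3) - 3*log(y + 3) + ∫(4/(y - 5)) dy.
Step 4. Evaluate the standard form [assuming y > 5]: now 4*log(y - 5) - log(y - 3) - 3*log(y + 3).
Answer: 4*log(y - 5) - log(y - 3) - 3*log(y + 3).


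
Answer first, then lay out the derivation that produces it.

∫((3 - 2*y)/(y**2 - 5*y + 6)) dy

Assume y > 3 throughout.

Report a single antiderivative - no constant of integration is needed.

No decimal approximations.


The answer is -3*log(y - 3) + log(y - 2).
Step 1. Decompose ∫((3 - 2*y)/(y**2 - 5*y + 6)) dy by partial fractions, (3 - 2*y)/(y**2 - 5*y + 6) = 1/(y - 2) - 3/(y - 3): now ∫(-3/(y - 3)) dy + ∫(1/(y - 2)) dy.
Step 2. Evaluate the standard form [assuming y > 3]: now -3*log(y - 3) + ∫(1/(y - 2)) dy.
Step 3. Evaluate the standard form [assuming y > 2]: now -3*log(y - 3) + log(y - 2).
Answer: -3*log(y - 3) + log(y - 2).


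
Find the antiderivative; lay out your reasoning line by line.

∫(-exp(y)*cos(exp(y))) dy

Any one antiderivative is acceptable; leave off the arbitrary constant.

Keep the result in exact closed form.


Step 1. Substitute u = exp(y), turning ∫(-exp(y)*cos(exp(y))) dy into ∫(-cos(u)) du: now ∫(-cos(u)) du.
Step 2. Evaluate the standard form: now -sin(u).
Step 3. Substitute back u = exp(y): now -sin(exp(y)).
Answer: -sin(exp(y)).


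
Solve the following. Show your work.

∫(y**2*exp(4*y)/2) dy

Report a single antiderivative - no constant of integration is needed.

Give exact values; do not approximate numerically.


Step 1. Integrate ∫(y**2*exp(4*y)/2) dy by parts with u = y**2, dv = (exp(4*y)/2) dy, so v = exp(4*y)/8: now y**2*exp(4*y)/8 + ∫(-y*exp(4*y)/4) dy.
Step 2. Integrate ∫(-y*exp(4*y)/4) dy by parts with u = y, dv = (-exp(4*y)/4) dy, so v = -exp(4*y)/16: now y**2*exp(4*y)/8 - y*exp(4*y)/16 + ∫(exp(4*y)/16) dy.
Step 3. Evaluate the standard form: now y**2*exp(4*y)/8 - y*exp(4*y)/16 + exp(4*y)/64.
Answer: y**2*exp(4*y)/8 - y*exp(4*y)/16 + exp(4*y)/64.


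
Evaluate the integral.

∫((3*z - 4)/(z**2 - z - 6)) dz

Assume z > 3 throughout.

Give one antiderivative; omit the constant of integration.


Answer: log(z - 3) + 2*log(z + 2).


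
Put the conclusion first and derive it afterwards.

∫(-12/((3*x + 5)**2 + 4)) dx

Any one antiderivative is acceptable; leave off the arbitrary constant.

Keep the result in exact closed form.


The answer is -2*atan(3*x/2 + 5/2).
Step 1. Substitute u = 3*x + 5, turning ∫(-12/((3*x + 5)**2 + 4)) dx into ∫(-4/(u**2 + 4)) du: now ∫(-4/(u**2 + 4)) du.
Step 2. Evaluate the standard form: now -2*atan(u/2).
Step 3. Substitute back u = 3*x + 5: now -2*atan(3*x/2 + 5/2).
Answer: -2*atan(3*x/2 + 5/2).


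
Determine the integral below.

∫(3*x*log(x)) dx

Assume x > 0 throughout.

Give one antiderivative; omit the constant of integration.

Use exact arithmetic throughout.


Answer: 3*x**2*log(x)/2 - 3*x**2/4.


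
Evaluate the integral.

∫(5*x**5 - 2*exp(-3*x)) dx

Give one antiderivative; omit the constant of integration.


Answer: 5*x**6/6 + 2*exp(-3*x)/3.


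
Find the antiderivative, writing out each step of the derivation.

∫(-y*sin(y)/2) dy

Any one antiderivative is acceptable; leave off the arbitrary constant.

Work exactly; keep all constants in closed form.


Step 1. Integrate ∫(-y*sin(y)/2) dy by parts with u = y, dv = (-sin(y)/2) dy, so v = cos(y)/2: now y*cos(y)/2 + ∫(-cos(y)/2) dy.
Step 2. Evaluate the standard form: now y*cos(y)/2 - sin(y)/2.
Answer: y*cos(y)/2 - sin(y)/2.


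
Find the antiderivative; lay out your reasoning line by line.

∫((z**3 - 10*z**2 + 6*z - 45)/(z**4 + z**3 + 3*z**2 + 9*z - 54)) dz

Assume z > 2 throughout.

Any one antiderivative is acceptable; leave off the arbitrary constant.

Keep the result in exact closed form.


Step 1. Decompose ∫((z**3 - 10*z**2 + 6*z - 45)/(z**4 + z**3 + 3*z**2 + 9*z - 54)) dz by partial fractions, (z**3 - 10*z**2 + 6*z - 45)/(z**4 + z**3 + 3*z**2 + 9*z - 54) = -3/(z**2 + 9) + 2/(z + 3) - 1/(z - 2): now ∫(-1/(z - 2)) dz + ∫(2/(z + 3)) dz + ∫(-3/(z**2 + 9)) dz.
Step 2. Evaluate the standard form [assuming z > 2]: now -log(z - 2) + ∫(2/(z + 3)) dz + ∫(-3/(z**2 + 9)) dz.
Step 3. Evaluate the standard form [assuming z > -3]: now -log(z - 2) + 2*log(z + 3) + ∫(-3/(z**2 + 9)) dz.
Step 4. Evaluate the standard form: now -log(z - 2) + 2*log(z + 3) - atan(z/3).
Answer: -log(z - 2) + 2*log(z + 3) - atan(z/3).


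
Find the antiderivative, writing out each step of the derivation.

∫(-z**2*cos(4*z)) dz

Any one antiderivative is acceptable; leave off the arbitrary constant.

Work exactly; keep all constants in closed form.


Step 1. Integrate ∫(-z**2*cos(4*z)) dz by parts with u = z**2, dv = (-cos(4*z)) dz, so v = -sin(4*z)/4: now -z**2*sin(4*z)/4 + ∫(z*sin(4*z)/2) dz.
Step 2. Integrate ∫(z*sin(4*z)/2) dz by parts with u = z, dv = (sin(4*z)/2) dz, so v = -cos(4*z)/8: now -z**2*sin(4*z)/4 - z*cos(4*z)/8 + ∫(cos(4*z)/8) dz.
Step 3. Evaluate the standard form: now -z**2*sin(4*z)/4 - z*cos(4*z)/8 + sin(4*z)/32.
Answer: -z**2*sin(4*z)/4 - z*cos(4*z)/8 + sin(4*z)/32.


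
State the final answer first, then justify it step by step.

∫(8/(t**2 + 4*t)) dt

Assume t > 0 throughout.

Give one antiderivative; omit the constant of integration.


The answer is 2*log(t) - 2*log(t + 4).
Step 1. Decompose ∫(8/(t**2 + 4*t)) dt by partial fractions, 8/(t**2 + 4*t) = -2/(t + 4) + 2/t: now ∫(2/t) dt + ∫(-2/(t + 4)) dt.
Step 2. Evaluate the standard form [assuming t > 0]: now 2*log(t) + ∫(-2/(t + 4)) dt.
Step 3. Evaluate the standard form [assuming t > -4]: now 2*log(t) - 2*log(t + 4).
Answer: 2*log(t) - 2*log(t + 4).


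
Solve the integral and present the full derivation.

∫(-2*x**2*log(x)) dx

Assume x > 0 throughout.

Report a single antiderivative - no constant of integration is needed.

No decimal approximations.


Step 1. Integrate ∫(-2*x**2*log(x)) dx by parts with u = log(x), dv = (-2*x**2) dx, so v = -2*x**3/3 [assuming x > 0]: now -2*x**3*log(x)/3 + ∫(2*x**2/3) dx.
Step 2. Evaluate the standard form: now -2*x**3*log(x)/3 + 2*x**3/9.
Answer: -2*x**3*log(x)/3 + 2*x**3/9.


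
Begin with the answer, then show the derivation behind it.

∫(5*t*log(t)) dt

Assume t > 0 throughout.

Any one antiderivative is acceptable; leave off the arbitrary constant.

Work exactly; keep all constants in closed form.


The answer is 5*t**2*log(t)/2 - 5*t**2/4.
Step 1. Integrate ∫(5*t*log(t)) dt by parts with u = log(t), dv = (5*t) dt, so v = 5*t**2/2 [assuming t > 0]: now 5*t**2*log(t)/2 + ∫(-5*t/2) dt.
Step 2. Evaluate the standard form: now 5*t**2*log(t)/2 - 5*t**2/4.
Answer: 5*t**2*log(t)/2 - 5*t**2/4.


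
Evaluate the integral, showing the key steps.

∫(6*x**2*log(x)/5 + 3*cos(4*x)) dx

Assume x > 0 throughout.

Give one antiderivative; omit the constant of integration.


Step 1. Rewrite: now ∫(6*x**2*log(x)/5) dx + ∫(3*cos(4*x)) dx.
Step 2. Evaluate the standard form: now 3*sin(4*x)/4 + ∫(6*x**2*log(x)/5) dx.
Step 3. Integrate ∫(6*x**2*log(x)/5) dx by parts with u = log(x), dv = (6*x**2/5) dx, so v = 2*x**3/5 [assuming x > 0]: now 2*x**3*log(x)/5 + 3*sin(4*x)/4 + ∫(-2*x**2/5) dx.
Step 4. Evaluate the standard form: now 2*x**3*log(x)/5 - 2*x**3/15 + 3*sin(4*x)/4.
Answer: 2*x**3*log(x)/5 - 2*x**3/15 + 3*sin(4*x)/4.


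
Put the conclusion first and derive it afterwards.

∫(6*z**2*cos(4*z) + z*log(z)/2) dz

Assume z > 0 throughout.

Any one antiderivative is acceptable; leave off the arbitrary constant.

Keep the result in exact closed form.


The answer is z**2*log(z)/4 + 3*z**2*sin(4*z)/2 - z**2/8 + 3*z*cos(4*z)/4 - 3*sin(4*z)/16.
Step 1. Rewrite: now ∫(z*log(z)/2) dz + ∫(6*z**2*cos(4*z)) dz.
Step 2. Integrate ∫(z*log(z)/2) dz by parts with u = log(z), dv = (z/2) dz, so v = z**2/4 [assuming z > 0]: now z**2*log(z)/4 + ∫(-z/4) dz + ∫(6*z**2*cos(4*z)) dz.
Step 3. Evaluate the standard form: now z**2*log(z)/4 - z**2/8 + ∫(6*z**2*cos(4*z)) dz.
Step 4. Integrate ∫(6*z**2*cos(4*z)) dz by parts with u = z**2, dv = (6*cos(4*z)) dz, so v = 3*sin(4*z)/2: now z**2*log(z)/4 + 3*z**2*sin(4*z)/2 - z**2/8 + ∫(-3*z*sin(4*z)) dz.
Step 5. Integrate ∫(-3*z*sin(4*z)) dz by parts with u = z, dv = (-3*sin(4*z)) dz, so v = 3*cos(4*z)/4: now z**2*log(z)/4 + 3*z**2*sin(4*z)/2 - z**2/8 + 3*z*cos(4*z)/4 + ∫(-3*cos(4*z)/4) dz.
Step 6. Evaluate the standard form: now z**2*log(z)/4 + 3*z**2*sin(4*z)/2 - z**2/8 + 3*z*cos(4*z)/4 - 3*sin(4*z)/16.
Answer: z**2*log(z)/4 + 3*z**2*sin(4*z)/2 - z**2/8 + 3*z*cos(4*z)/4 - 3*sin(4*z)/16.


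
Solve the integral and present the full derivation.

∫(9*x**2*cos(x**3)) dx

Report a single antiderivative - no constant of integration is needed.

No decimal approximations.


Step 1. Substitute u = x**3, turning ∫(9*x**2*cos(x**3)) dx into ∫(3*cos(u)) du: now ∫(3*cos(u)) du.
Step 2. Evaluate the standard form: now 3*sin(u).
Step 3. Substitute back u = x**3: now 3*sin(x**3).
Answer: 3*sin(x**3).


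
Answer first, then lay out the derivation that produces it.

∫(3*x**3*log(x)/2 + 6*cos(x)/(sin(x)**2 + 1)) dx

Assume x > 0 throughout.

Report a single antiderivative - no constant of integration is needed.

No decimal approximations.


The answer is 3*x**4*log(x)/8 - 3*x**4/32 + 6*atan(sin(x)).
Step 1. Rewrite: now ∫(3*x**3*log(x)/2) dx + ∫(6*cos(x)/(sin(x)**2 + 1)) dx.
Step 2. Substitute u = sin(x), turning ∫(6*cos(x)/(sin(x)**2 + 1)) dx into ∫(6/(u**2 + 1)) du: now ∫(3*x**3*log(x)/2) dx + ∫(6/(u**2 + 1)) du.
Step 3. Evaluate the standard form: now 6*atan(u) + ∫(3*x**3*log(x)/2) dx.
Step 4. Substitute back u = sin(x): now 6*atan(sin(x)) + ∫(3*x**3*log(x)/2) dx.
Step 5. Integrate ∫(3*x**3*log(x)/2) dx by parts with u = log(x), dv = (3*x**3/2) dx, so v = 3*x**4/8 [assuming x > 0]: now 3*x**4*log(x)/8 + 6*atan(sin(x)) + ∫(-3*x**3/8) dx.
Step 6. Evaluate the standard form: now 3*x**4*log(x)/8 - 3*x**4/32 + 6*atan(sin(x)).
Answer: 3*x**4*log(x)/8 - 3*x**4/32 + 6*atan(sin(x)).
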